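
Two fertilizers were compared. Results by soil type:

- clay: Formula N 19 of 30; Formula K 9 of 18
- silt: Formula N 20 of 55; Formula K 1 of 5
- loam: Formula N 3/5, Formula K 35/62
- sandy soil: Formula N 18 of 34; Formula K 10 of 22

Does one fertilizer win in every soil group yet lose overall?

Clay: Formula N 19/30 = 63.3%, Formula K 9/18 = 50.0% → Formula N
Silt: Formula N 20/55 = 36.4%, Formula K 1/5 = 20.0% → Formula N
Loam: Formula N 3/5 = 60.0%, Formula K 35/62 = 56.5% → Formula N
Sandy soil: Formula N 18/34 = 52.9%, Formula K 10/22 = 45.5% → Formula N
Overall: Formula N 60/124 = 48.4%, Formula K 55/107 = 51.4% → Formula K
Formula N wins each soil group but Formula K wins overall — the comparison reverses. Formula N's plots skew toward silt, which has a lower base rate.

Yes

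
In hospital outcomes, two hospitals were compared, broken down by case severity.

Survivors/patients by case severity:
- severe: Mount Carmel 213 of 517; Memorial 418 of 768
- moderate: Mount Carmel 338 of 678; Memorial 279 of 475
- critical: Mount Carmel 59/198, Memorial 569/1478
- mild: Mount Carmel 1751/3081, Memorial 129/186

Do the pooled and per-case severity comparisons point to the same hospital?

No

Severe: Mount Carmel 213/517 = 41.2%, Memorial 418/768 = 54.4% → Memorial
Moderate: Mount Carmel 338/678 = 49.9%, Memorial 279/475 = 58.7% → Memorial
Critical: Mount Carmel 59/198 = 29.8%, Memorial 569/1478 = 38.5% → Memorial
Mild: Mount Carmel 1751/3081 = 56.8%, Memorial 129/186 = 69.4% → Memorial
Overall: Mount Carmel 2361/4474 = 52.8%, Memorial 1395/2907 = 48.0% → Mount Carmel
Memorial wins each case group but Mount Carmel wins overall — the comparison reverses. Memorial's patients skew toward critical, which has a lower base rate.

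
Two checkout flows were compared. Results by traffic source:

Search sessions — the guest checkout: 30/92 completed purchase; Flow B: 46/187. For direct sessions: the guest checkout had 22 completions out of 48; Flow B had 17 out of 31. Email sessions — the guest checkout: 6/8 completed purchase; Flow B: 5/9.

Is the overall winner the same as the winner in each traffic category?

Search: the guest checkout 30/92 = 32.6%, Flow B 46/187 = 24.6% → the guest checkout
Direct: the guest checkout 22/48 = 45.8%, Flow B 17/31 = 54.8% → Flow B
Email: the guest checkout 6/8 = 75.0%, Flow B 5/9 = 55.6% → the guest checkout
Overall: the guest checkout 58/148 = 39.2%, Flow B 68/227 = 30.0% → the guest checkout
Neither sweeps: the guest checkout wins 2 of 3 groups, Flow B wins 1. The guest checkout wins overall but not every group — no Simpson reversal.

No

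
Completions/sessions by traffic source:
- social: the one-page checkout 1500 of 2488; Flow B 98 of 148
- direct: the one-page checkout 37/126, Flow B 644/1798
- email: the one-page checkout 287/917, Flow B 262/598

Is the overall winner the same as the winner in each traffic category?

Social: the one-page checkout 1500/2488 = 60.3%, Flow B 98/148 = 66.2% → Flow B
Direct: the one-page checkout 37/126 = 29.4%, Flow B 644/1798 = 35.8% → Flow B
Email: the one-page checkout 287/917 = 31.3%, Flow B 262/598 = 43.8% → Flow B
Overall: the one-page checkout 1824/3531 = 51.7%, Flow B 1004/2544 = 39.5% → the one-page checkout
Flow B wins each traffic group but the one-page checkout wins overall — the comparison reverses. Flow B's sessions skew toward direct, which has a lower base rate.

No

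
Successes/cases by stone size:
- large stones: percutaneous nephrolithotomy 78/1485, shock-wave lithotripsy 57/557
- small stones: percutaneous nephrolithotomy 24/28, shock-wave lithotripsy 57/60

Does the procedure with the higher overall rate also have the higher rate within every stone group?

Yes

Large stones: percutaneous nephrolithotomy 78/1485 = 5.3%, shock-wave lithotripsy 57/557 = 10.2% → shock-wave lithotripsy
Small stones: percutaneous nephrolithotomy 24/28 = 85.7%, shock-wave lithotripsy 57/60 = 95.0% → shock-wave lithotripsy
Overall: percutaneous nephrolithotomy 102/1513 = 6.7%, shock-wave lithotripsy 114/617 = 18.5% → shock-wave lithotripsy
Shock-wave lithotripsy wins overall and in every stone group — no reversal.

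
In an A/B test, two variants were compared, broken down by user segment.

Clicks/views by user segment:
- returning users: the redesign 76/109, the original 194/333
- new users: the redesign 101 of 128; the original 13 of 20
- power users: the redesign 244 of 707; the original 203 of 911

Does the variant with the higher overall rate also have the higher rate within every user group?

Yes

Returning users: the redesign 76/109 = 69.7%, the original 194/333 = 58.3% → the redesign
New users: the redesign 101/128 = 78.9%, the original 13/20 = 65.0% → the redesign
Power users: the redesign 244/707 = 34.5%, the original 203/911 = 22.3% → the redesign
Overall: the redesign 421/944 = 44.6%, the original 410/1264 = 32.4% → the redesign
The redesign wins overall and in every user group — no reversal.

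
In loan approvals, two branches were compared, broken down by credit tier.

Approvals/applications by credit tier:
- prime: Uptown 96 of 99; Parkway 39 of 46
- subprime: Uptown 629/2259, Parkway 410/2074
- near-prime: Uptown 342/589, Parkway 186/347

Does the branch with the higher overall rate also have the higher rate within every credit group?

Yes

Prime: Uptown 96/99 = 97.0%, Parkway 39/46 = 84.8% → Uptown
Subprime: Uptown 629/2259 = 27.8%, Parkway 410/2074 = 19.8% → Uptown
Near-prime: Uptown 342/589 = 58.1%, Parkway 186/347 = 53.6% → Uptown
Overall: Uptown 1067/2947 = 36.2%, Parkway 635/2467 = 25.7% → Uptown
Uptown wins overall and in every credit group — no reversal.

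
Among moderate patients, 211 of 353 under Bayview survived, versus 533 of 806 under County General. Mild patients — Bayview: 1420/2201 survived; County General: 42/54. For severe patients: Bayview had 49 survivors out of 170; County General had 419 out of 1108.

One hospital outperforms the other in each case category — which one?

Moderate: Bayview 211/353 = 59.8%, County General 533/806 = 66.1% → County General
Mild: Bayview 1420/2201 = 64.5%, County General 42/54 = 77.8% → County General
Severe: Bayview 49/170 = 28.8%, County General 419/1108 = 37.8% → County General
County General has the higher rate in all 3 groups.

County General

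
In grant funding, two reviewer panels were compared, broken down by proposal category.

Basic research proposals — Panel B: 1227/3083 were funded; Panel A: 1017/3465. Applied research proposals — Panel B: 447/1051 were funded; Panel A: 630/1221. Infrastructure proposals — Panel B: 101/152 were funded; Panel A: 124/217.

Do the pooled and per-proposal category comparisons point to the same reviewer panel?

No

Basic research: Panel B 1227/3083 = 39.8%, Panel A 1017/3465 = 29.4% → Panel B
Applied research: Panel B 447/1051 = 42.5%, Panel A 630/1221 = 51.6% → Panel A
Infrastructure: Panel B 101/152 = 66.4%, Panel A 124/217 = 57.1% → Panel B
Overall: Panel B 1775/4286 = 41.4%, Panel A 1771/4903 = 36.1% → Panel B
Neither sweeps: Panel B wins 2 of 3 groups, Panel A wins 1. Panel B wins overall but not every group — no Simpson reversal.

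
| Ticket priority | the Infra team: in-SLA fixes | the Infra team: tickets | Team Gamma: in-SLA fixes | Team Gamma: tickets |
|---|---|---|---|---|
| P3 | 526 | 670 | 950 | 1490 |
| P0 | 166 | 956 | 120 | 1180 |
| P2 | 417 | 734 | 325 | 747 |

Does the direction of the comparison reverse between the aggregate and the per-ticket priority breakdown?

No

P3: the Infra team 526/670 = 78.5%, Team Gamma 950/1490 = 63.8% → the Infra team
P0: the Infra team 166/956 = 17.4%, Team Gamma 120/1180 = 10.2% → the Infra team
P2: the Infra team 417/734 = 56.8%, Team Gamma 325/747 = 43.5% → the Infra team
Overall: the Infra team 1109/2360 = 47.0%, Team Gamma 1395/3417 = 40.8% → the Infra team
The Infra team wins overall and in every ticket group — no reversal.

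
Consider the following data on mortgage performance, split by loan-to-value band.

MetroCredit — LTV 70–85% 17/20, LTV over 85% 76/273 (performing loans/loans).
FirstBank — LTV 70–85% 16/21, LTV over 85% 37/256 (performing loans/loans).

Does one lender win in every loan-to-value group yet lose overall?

No

LTV 70–85%: MetroCredit 17/20 = 85.0%, FirstBank 16/21 = 76.2% → MetroCredit
LTV over 85%: MetroCredit 76/273 = 27.8%, FirstBank 37/256 = 14.5% → MetroCredit
Overall: MetroCredit 93/293 = 31.7%, FirstBank 53/277 = 19.1% → MetroCredit
MetroCredit wins overall and in every loan-to-value group — no reversal.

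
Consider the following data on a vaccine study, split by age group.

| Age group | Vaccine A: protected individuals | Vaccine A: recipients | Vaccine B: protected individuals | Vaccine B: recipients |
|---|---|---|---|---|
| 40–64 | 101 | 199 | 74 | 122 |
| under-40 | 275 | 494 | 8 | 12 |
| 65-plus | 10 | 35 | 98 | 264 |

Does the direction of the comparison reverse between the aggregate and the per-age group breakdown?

Yes

40–64: Vaccine A 101/199 = 50.8%, Vaccine B 74/122 = 60.7% → Vaccine B
Under-40: Vaccine A 275/494 = 55.7%, Vaccine B 8/12 = 66.7% → Vaccine B
65-plus: Vaccine A 10/35 = 28.6%, Vaccine B 98/264 = 37.1% → Vaccine B
Overall: Vaccine A 386/728 = 53.0%, Vaccine B 180/398 = 45.2% → Vaccine A
Vaccine B wins each age group but Vaccine A wins overall — the comparison reverses. Vaccine B's recipients skew toward 65-plus, which has a lower base rate.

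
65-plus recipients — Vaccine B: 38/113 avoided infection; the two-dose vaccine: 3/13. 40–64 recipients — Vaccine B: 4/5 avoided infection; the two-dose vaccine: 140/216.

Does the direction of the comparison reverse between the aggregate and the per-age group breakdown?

Yes

65-plus: Vaccine B 38/113 = 33.6%, the two-dose vaccine 3/13 = 23.1% → Vaccine B
40–64: Vaccine B 4/5 = 80.0%, the two-dose vaccine 140/216 = 64.8% → Vaccine B
Overall: Vaccine B 42/118 = 35.6%, the two-dose vaccine 143/229 = 62.4% → the two-dose vaccine
Vaccine B wins each age group but the two-dose vaccine wins overall — the comparison reverses. Vaccine B's recipients skew toward 65-plus, which has a lower base rate.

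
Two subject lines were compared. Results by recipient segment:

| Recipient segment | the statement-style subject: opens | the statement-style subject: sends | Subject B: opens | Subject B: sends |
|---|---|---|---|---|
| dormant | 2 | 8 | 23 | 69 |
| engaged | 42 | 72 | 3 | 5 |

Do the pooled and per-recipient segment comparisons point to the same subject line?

No

Dormant: the statement-style subject 2/8 = 25.0%, Subject B 23/69 = 33.3% → Subject B
Engaged: the statement-style subject 42/72 = 58.3%, Subject B 3/5 = 60.0% → Subject B
Overall: the statement-style subject 44/80 = 55.0%, Subject B 26/74 = 35.1% → the statement-style subject
Subject B wins each recipient group but the statement-style subject wins overall — the comparison reverses. Subject B's sends skew toward dormant, which has a lower base rate.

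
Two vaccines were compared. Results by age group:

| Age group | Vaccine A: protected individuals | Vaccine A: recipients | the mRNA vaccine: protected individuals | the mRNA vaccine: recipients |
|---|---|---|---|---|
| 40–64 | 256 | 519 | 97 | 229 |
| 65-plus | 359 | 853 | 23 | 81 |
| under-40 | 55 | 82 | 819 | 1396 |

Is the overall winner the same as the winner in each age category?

40–64: Vaccine A 256/519 = 49.3%, the mRNA vaccine 97/229 = 42.4% → Vaccine A
65-plus: Vaccine A 359/853 = 42.1%, the mRNA vaccine 23/81 = 28.4% → Vaccine A
Under-40: Vaccine A 55/82 = 67.1%, the mRNA vaccine 819/1396 = 58.7% → Vaccine A
Overall: Vaccine A 670/1454 = 46.1%, the mRNA vaccine 939/1706 = 55.0% → the mRNA vaccine
Vaccine A wins each age group but the mRNA vaccine wins overall — the comparison reverses. Vaccine A's recipients skew toward 65-plus, which has a lower base rate.

No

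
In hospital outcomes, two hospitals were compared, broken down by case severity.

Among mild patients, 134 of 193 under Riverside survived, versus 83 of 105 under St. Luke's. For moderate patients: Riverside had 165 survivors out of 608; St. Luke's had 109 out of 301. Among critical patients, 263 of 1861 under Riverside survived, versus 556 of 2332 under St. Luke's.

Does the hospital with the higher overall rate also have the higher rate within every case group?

Yes

Mild: Riverside 134/193 = 69.4%, St. Luke's 83/105 = 79.0% → St. Luke's
Moderate: Riverside 165/608 = 27.1%, St. Luke's 109/301 = 36.2% → St. Luke's
Critical: Riverside 263/1861 = 14.1%, St. Luke's 556/2332 = 23.8% → St. Luke's
Overall: Riverside 562/2662 = 21.1%, St. Luke's 748/2738 = 27.3% → St. Luke's
St. Luke's wins overall and in every case group — no reversal.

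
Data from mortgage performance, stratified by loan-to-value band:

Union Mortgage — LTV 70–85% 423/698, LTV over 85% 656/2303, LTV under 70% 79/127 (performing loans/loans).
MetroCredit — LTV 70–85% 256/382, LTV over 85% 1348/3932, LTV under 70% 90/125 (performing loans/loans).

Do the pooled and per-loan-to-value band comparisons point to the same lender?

LTV 70–85%: Union Mortgage 423/698 = 60.6%, MetroCredit 256/382 = 67.0% → MetroCredit
LTV over 85%: Union Mortgage 656/2303 = 28.5%, MetroCredit 1348/3932 = 34.3% → MetroCredit
LTV under 70%: Union Mortgage 79/127 = 62.2%, MetroCredit 90/125 = 72.0% → MetroCredit
Overall: Union Mortgage 1158/3128 = 37.0%, MetroCredit 1694/4439 = 38.2% → MetroCredit
MetroCredit wins overall and in every loan-to-value group — no reversal.

Yes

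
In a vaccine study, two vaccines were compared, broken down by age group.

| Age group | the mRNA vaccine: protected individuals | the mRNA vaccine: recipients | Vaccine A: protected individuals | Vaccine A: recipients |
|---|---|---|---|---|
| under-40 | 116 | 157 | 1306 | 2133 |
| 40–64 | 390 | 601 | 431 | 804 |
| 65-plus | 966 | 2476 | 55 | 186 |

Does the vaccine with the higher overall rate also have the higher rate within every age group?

No

Under-40: the mRNA vaccine 116/157 = 73.9%, Vaccine A 1306/2133 = 61.2% → the mRNA vaccine
40–64: the mRNA vaccine 390/601 = 64.9%, Vaccine A 431/804 = 53.6% → the mRNA vaccine
65-plus: the mRNA vaccine 966/2476 = 39.0%, Vaccine A 55/186 = 29.6% → the mRNA vaccine
Overall: the mRNA vaccine 1472/3234 = 45.5%, Vaccine A 1792/3123 = 57.4% → Vaccine A
The mRNA vaccine wins each age group but Vaccine A wins overall — the comparison reverses. The mRNA vaccine's recipients skew toward 65-plus, which has a lower base rate.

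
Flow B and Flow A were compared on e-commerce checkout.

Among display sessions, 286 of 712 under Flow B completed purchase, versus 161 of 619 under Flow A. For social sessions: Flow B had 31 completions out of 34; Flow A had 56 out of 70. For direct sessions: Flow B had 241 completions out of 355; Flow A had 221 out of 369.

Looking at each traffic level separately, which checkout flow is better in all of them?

Flow B

Display: Flow B 286/712 = 40.2%, Flow A 161/619 = 26.0% → Flow B
Social: Flow B 31/34 = 91.2%, Flow A 56/70 = 80.0% → Flow B
Direct: Flow B 241/355 = 67.9%, Flow A 221/369 = 59.9% → Flow B
Flow B has the higher rate in all 3 groups.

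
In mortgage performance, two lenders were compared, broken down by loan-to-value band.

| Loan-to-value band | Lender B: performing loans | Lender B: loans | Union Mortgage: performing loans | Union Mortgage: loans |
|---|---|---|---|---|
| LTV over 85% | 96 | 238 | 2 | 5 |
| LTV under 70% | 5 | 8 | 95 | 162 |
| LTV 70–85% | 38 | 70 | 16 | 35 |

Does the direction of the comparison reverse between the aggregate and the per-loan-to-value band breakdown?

LTV over 85%: Lender B 96/238 = 40.3%, Union Mortgage 2/5 = 40.0% → Lender B
LTV under 70%: Lender B 5/8 = 62.5%, Union Mortgage 95/162 = 58.6% → Lender B
LTV 70–85%: Lender B 38/70 = 54.3%, Union Mortgage 16/35 = 45.7% → Lender B
Overall: Lender B 139/316 = 44.0%, Union Mortgage 113/202 = 55.9% → Union Mortgage
Lender B wins each loan-to-value group but Union Mortgage wins overall — the comparison reverses. Lender B's loans skew toward LTV over 85%, which has a lower base rate.

Yes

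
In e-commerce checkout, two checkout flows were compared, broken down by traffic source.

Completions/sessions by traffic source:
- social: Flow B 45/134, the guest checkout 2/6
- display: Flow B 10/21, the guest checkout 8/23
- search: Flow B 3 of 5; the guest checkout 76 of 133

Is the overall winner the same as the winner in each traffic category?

No

Social: Flow B 45/134 = 33.6%, the guest checkout 2/6 = 33.3% → Flow B
Display: Flow B 10/21 = 47.6%, the guest checkout 8/23 = 34.8% → Flow B
Search: Flow B 3/5 = 60.0%, the guest checkout 76/133 = 57.1% → Flow B
Overall: Flow B 58/160 = 36.2%, the guest checkout 86/162 = 53.1% → the guest checkout
Flow B wins each traffic group but the guest checkout wins overall — the comparison reverses. Flow B's sessions skew toward social, which has a lower base rate.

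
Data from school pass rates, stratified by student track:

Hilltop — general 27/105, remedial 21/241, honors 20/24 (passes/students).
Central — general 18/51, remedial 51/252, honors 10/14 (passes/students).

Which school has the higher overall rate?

Central

General: Hilltop 27/105 = 25.7%, Central 18/51 = 35.3% → Central
Remedial: Hilltop 21/241 = 8.7%, Central 51/252 = 20.2% → Central
Honors: Hilltop 20/24 = 83.3%, Central 10/14 = 71.4% → Hilltop
Overall: Hilltop 68/370 = 18.4%, Central 79/317 = 24.9% → Central
(Neither sweeps every student group, but Central has the higher pooled rate.)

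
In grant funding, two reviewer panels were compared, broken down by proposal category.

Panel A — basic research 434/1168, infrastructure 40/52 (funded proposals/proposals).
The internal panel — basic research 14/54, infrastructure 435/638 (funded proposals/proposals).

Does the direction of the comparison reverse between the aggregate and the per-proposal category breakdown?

Yes

Basic research: Panel A 434/1168 = 37.2%, the internal panel 14/54 = 25.9% → Panel A
Infrastructure: Panel A 40/52 = 76.9%, the internal panel 435/638 = 68.2% → Panel A
Overall: Panel A 474/1220 = 38.9%, the internal panel 449/692 = 64.9% → the internal panel
Panel A wins each proposal group but the internal panel wins overall — the comparison reverses. Panel A's proposals skew toward basic research, which has a lower base rate.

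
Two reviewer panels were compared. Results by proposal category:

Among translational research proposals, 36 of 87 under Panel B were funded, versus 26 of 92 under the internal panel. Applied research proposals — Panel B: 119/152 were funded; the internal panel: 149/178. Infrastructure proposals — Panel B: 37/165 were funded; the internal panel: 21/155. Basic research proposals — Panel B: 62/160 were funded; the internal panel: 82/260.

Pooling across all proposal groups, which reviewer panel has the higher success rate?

Translational research: Panel B 36/87 = 41.4%, the internal panel 26/92 = 28.3% → Panel B
Applied research: Panel B 119/152 = 78.3%, the internal panel 149/178 = 83.7% → the internal panel
Infrastructure: Panel B 37/165 = 22.4%, the internal panel 21/155 = 13.5% → Panel B
Basic research: Panel B 62/160 = 38.8%, the internal panel 82/260 = 31.5% → Panel B
Overall: Panel B 254/564 = 45.0%, the internal panel 278/685 = 40.6% → Panel B
(Neither sweeps every proposal group, but Panel B has the higher pooled rate.)

Panel B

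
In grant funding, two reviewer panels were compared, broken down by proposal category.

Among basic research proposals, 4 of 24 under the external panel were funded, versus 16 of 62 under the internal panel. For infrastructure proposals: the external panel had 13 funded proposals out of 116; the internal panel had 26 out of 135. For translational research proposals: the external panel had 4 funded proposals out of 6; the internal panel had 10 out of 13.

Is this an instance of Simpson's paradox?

Basic research: the external panel 4/24 = 16.7%, the internal panel 16/62 = 25.8% → the internal panel
Infrastructure: the external panel 13/116 = 11.2%, the internal panel 26/135 = 19.3% → the internal panel
Translational research: the external panel 4/6 = 66.7%, the internal panel 10/13 = 76.9% → the internal panel
Overall: the external panel 21/146 = 14.4%, the internal panel 52/210 = 24.8% → the internal panel
The internal panel wins overall and in every proposal group — no reversal.

No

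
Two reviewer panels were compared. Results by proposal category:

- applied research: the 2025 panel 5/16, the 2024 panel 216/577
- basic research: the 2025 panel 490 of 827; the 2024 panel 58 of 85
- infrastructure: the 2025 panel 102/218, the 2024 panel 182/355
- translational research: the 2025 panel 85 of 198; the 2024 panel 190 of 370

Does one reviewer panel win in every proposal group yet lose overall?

Yes

Applied research: the 2025 panel 5/16 = 31.2%, the 2024 panel 216/577 = 37.4% → the 2024 panel
Basic research: the 2025 panel 490/827 = 59.3%, the 2024 panel 58/85 = 68.2% → the 2024 panel
Infrastructure: the 2025 panel 102/218 = 46.8%, the 2024 panel 182/355 = 51.3% → the 2024 panel
Translational research: the 2025 panel 85/198 = 42.9%, the 2024 panel 190/370 = 51.4% → the 2024 panel
Overall: the 2025 panel 682/1259 = 54.2%, the 2024 panel 646/1387 = 46.6% → the 2025 panel
The 2024 panel wins each proposal group but the 2025 panel wins overall — the comparison reverses. The 2024 panel's proposals skew toward applied research, which has a lower base rate.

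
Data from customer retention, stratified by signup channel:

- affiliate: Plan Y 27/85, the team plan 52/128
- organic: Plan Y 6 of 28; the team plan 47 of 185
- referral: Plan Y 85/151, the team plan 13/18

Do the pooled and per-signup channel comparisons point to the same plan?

No

Affiliate: Plan Y 27/85 = 31.8%, the team plan 52/128 = 40.6% → the team plan
Organic: Plan Y 6/28 = 21.4%, the team plan 47/185 = 25.4% → the team plan
Referral: Plan Y 85/151 = 56.3%, the team plan 13/18 = 72.2% → the team plan
Overall: Plan Y 118/264 = 44.7%, the team plan 112/331 = 33.8% → Plan Y
The team plan wins each signup group but Plan Y wins overall — the comparison reverses. The team plan's customers skew toward organic, which has a lower base rate.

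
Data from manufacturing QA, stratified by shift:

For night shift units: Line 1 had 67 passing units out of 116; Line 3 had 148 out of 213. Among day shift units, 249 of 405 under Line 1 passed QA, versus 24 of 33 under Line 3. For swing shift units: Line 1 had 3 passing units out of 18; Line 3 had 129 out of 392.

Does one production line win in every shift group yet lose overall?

Night shift: Line 1 67/116 = 57.8%, Line 3 148/213 = 69.5% → Line 3
Day shift: Line 1 249/405 = 61.5%, Line 3 24/33 = 72.7% → Line 3
Swing shift: Line 1 3/18 = 16.7%, Line 3 129/392 = 32.9% → Line 3
Overall: Line 1 319/539 = 59.2%, Line 3 301/638 = 47.2% → Line 1
Line 3 wins each shift group but Line 1 wins overall — the comparison reverses. Line 3's units skew toward swing shift, which has a lower base rate.

Yes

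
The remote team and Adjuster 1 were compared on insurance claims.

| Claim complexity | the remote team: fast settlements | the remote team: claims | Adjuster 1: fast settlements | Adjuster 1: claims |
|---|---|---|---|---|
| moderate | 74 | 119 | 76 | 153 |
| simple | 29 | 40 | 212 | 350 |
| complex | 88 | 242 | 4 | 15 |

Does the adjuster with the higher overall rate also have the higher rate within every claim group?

Moderate: the remote team 74/119 = 62.2%, Adjuster 1 76/153 = 49.7% → the remote team
Simple: the remote team 29/40 = 72.5%, Adjuster 1 212/350 = 60.6% → the remote team
Complex: the remote team 88/242 = 36.4%, Adjuster 1 4/15 = 26.7% → the remote team
Overall: the remote team 191/401 = 47.6%, Adjuster 1 292/518 = 56.4% → Adjuster 1
The remote team wins each claim group but Adjuster 1 wins overall — the comparison reverses. The remote team's claims skew toward complex, which has a lower base rate.

No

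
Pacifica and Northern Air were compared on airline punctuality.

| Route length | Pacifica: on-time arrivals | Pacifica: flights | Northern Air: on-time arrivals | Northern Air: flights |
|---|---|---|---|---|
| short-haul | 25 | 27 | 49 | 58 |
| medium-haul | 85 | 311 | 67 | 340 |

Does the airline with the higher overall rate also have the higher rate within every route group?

Short-haul: Pacifica 25/27 = 92.6%, Northern Air 49/58 = 84.5% → Pacifica
Medium-haul: Pacifica 85/311 = 27.3%, Northern Air 67/340 = 19.7% → Pacifica
Overall: Pacifica 110/338 = 32.5%, Northern Air 116/398 = 29.1% → Pacifica
Pacifica wins overall and in every route group — no reversal.

Yes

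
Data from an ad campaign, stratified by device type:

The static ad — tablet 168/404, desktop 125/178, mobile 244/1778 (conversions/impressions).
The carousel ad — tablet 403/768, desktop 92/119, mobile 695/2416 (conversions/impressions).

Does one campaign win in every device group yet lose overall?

No

Tablet: the static ad 168/404 = 41.6%, the carousel ad 403/768 = 52.5% → the carousel ad
Desktop: the static ad 125/178 = 70.2%, the carousel ad 92/119 = 77.3% → the carousel ad
Mobile: the static ad 244/1778 = 13.7%, the carousel ad 695/2416 = 28.8% → the carousel ad
Overall: the static ad 537/2360 = 22.8%, the carousel ad 1190/3303 = 36.0% → the carousel ad
The carousel ad wins overall and in every device group — no reversal.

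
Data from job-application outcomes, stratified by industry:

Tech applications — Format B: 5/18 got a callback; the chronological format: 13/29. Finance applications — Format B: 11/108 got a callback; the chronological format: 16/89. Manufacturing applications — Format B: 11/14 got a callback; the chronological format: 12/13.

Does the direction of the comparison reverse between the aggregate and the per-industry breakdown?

Tech: Format B 5/18 = 27.8%, the chronological format 13/29 = 44.8% → the chronological format
Finance: Format B 11/108 = 10.2%, the chronological format 16/89 = 18.0% → the chronological format
Manufacturing: Format B 11/14 = 78.6%, the chronological format 12/13 = 92.3% → the chronological format
Overall: Format B 27/140 = 19.3%, the chronological format 41/131 = 31.3% → the chronological format
The chronological format wins overall and in every industry group — no reversal.

No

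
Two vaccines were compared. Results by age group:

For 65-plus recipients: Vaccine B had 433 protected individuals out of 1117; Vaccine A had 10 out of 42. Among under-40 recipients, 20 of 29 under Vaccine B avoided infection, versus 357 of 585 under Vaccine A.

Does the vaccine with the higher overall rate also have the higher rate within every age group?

65-plus: Vaccine B 433/1117 = 38.8%, Vaccine A 10/42 = 23.8% → Vaccine B
Under-40: Vaccine B 20/29 = 69.0%, Vaccine A 357/585 = 61.0% → Vaccine B
Overall: Vaccine B 453/1146 = 39.5%, Vaccine A 367/627 = 58.5% → Vaccine A
Vaccine B wins each age group but Vaccine A wins overall — the comparison reverses. Vaccine B's recipients skew toward 65-plus, which has a lower base rate.

No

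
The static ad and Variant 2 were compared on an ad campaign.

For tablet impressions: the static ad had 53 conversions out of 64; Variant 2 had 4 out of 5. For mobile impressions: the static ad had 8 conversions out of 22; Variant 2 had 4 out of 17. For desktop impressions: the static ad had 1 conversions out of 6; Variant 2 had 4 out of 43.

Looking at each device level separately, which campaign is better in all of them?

the static ad

Tablet: the static ad 53/64 = 82.8%, Variant 2 4/5 = 80.0% → the static ad
Mobile: the static ad 8/22 = 36.4%, Variant 2 4/17 = 23.5% → the static ad
Desktop: the static ad 1/6 = 16.7%, Variant 2 4/43 = 9.3% → the static ad
The static ad has the higher rate in all 3 groups.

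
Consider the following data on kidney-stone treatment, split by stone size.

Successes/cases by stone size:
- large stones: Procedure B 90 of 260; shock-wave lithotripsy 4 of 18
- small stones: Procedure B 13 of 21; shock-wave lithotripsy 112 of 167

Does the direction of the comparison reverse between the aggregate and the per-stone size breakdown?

No

Large stones: Procedure B 90/260 = 34.6%, shock-wave lithotripsy 4/18 = 22.2% → Procedure B
Small stones: Procedure B 13/21 = 61.9%, shock-wave lithotripsy 112/167 = 67.1% → shock-wave lithotripsy
Overall: Procedure B 103/281 = 36.7%, shock-wave lithotripsy 116/185 = 62.7% → shock-wave lithotripsy
Neither sweeps: Procedure B wins 1 of 2 groups, shock-wave lithotripsy wins 1. Shock-wave lithotripsy wins overall but not every group — no Simpson reversal.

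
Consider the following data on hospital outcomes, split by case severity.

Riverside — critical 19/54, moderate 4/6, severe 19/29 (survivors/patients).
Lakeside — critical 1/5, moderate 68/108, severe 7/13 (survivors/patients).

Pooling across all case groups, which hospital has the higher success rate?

Lakeside

Critical: Riverside 19/54 = 35.2%, Lakeside 1/5 = 20.0% → Riverside
Moderate: Riverside 4/6 = 66.7%, Lakeside 68/108 = 63.0% → Riverside
Severe: Riverside 19/29 = 65.5%, Lakeside 7/13 = 53.8% → Riverside
Overall: Riverside 42/89 = 47.2%, Lakeside 76/126 = 60.3% → Lakeside
(Riverside wins every case group but Lakeside wins overall — Riverside's patients skew toward the low-rate critical group.)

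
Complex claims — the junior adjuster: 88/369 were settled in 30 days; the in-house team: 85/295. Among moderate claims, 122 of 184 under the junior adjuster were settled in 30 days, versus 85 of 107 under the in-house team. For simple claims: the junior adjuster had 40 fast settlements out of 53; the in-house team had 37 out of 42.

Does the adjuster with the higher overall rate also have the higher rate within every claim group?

Yes

Complex: the junior adjuster 88/369 = 23.8%, the in-house team 85/295 = 28.8% → the in-house team
Moderate: the junior adjuster 122/184 = 66.3%, the in-house team 85/107 = 79.4% → the in-house team
Simple: the junior adjuster 40/53 = 75.5%, the in-house team 37/42 = 88.1% → the in-house team
Overall: the junior adjuster 250/606 = 41.3%, the in-house team 207/444 = 46.6% → the in-house team
The in-house team wins overall and in every claim group — no reversal.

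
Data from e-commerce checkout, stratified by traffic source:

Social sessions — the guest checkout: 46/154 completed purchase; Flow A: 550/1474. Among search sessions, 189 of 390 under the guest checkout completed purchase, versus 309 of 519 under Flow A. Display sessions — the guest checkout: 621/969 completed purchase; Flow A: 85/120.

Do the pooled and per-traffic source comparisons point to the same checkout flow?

No

Social: the guest checkout 46/154 = 29.9%, Flow A 550/1474 = 37.3% → Flow A
Search: the guest checkout 189/390 = 48.5%, Flow A 309/519 = 59.5% → Flow A
Display: the guest checkout 621/969 = 64.1%, Flow A 85/120 = 70.8% → Flow A
Overall: the guest checkout 856/1513 = 56.6%, Flow A 944/2113 = 44.7% → the guest checkout
Flow A wins each traffic group but the guest checkout wins overall — the comparison reverses. Flow A's sessions skew toward social, which has a lower base rate.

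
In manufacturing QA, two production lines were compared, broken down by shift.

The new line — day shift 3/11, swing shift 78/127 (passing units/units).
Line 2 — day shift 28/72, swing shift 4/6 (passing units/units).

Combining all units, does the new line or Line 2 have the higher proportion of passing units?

Day shift: the new line 3/11 = 27.3%, Line 2 28/72 = 38.9% → Line 2
Swing shift: the new line 78/127 = 61.4%, Line 2 4/6 = 66.7% → Line 2
Overall: the new line 81/138 = 58.7%, Line 2 32/78 = 41.0% → the new line
(Line 2 wins every shift group but the new line wins overall — Line 2's units skew toward the low-rate day shift group.)

the new line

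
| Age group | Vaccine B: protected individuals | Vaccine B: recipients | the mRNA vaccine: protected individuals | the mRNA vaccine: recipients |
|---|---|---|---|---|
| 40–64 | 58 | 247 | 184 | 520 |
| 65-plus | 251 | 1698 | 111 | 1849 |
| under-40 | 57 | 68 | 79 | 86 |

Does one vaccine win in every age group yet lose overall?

No

40–64: Vaccine B 58/247 = 23.5%, the mRNA vaccine 184/520 = 35.4% → the mRNA vaccine
65-plus: Vaccine B 251/1698 = 14.8%, the mRNA vaccine 111/1849 = 6.0% → Vaccine B
Under-40: Vaccine B 57/68 = 83.8%, the mRNA vaccine 79/86 = 91.9% → the mRNA vaccine
Overall: Vaccine B 366/2013 = 18.2%, the mRNA vaccine 374/2455 = 15.2% → Vaccine B
Neither sweeps: Vaccine B wins 1 of 3 groups, the mRNA vaccine wins 2. Vaccine B wins overall but not every group — no Simpson reversal.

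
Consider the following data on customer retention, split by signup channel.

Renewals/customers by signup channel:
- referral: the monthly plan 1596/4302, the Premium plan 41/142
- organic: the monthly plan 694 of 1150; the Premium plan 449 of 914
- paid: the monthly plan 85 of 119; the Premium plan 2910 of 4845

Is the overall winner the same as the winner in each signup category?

No

Referral: the monthly plan 1596/4302 = 37.1%, the Premium plan 41/142 = 28.9% → the monthly plan
Organic: the monthly plan 694/1150 = 60.3%, the Premium plan 449/914 = 49.1% → the monthly plan
Paid: the monthly plan 85/119 = 71.4%, the Premium plan 2910/4845 = 60.1% → the monthly plan
Overall: the monthly plan 2375/5571 = 42.6%, the Premium plan 3400/5901 = 57.6% → the Premium plan
The monthly plan wins each signup group but the Premium plan wins overall — the comparison reverses. The monthly plan's customers skew toward referral, which has a lower base rate.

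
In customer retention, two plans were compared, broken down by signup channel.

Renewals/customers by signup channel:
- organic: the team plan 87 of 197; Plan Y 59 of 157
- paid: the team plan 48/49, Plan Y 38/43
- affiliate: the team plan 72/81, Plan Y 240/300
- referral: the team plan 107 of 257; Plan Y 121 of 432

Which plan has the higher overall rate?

the team plan

Organic: the team plan 87/197 = 44.2%, Plan Y 59/157 = 37.6% → the team plan
Paid: the team plan 48/49 = 98.0%, Plan Y 38/43 = 88.4% → the team plan
Affiliate: the team plan 72/81 = 88.9%, Plan Y 240/300 = 80.0% → the team plan
Referral: the team plan 107/257 = 41.6%, Plan Y 121/432 = 28.0% → the team plan
Overall: the team plan 314/584 = 53.8%, Plan Y 458/932 = 49.1% → the team plan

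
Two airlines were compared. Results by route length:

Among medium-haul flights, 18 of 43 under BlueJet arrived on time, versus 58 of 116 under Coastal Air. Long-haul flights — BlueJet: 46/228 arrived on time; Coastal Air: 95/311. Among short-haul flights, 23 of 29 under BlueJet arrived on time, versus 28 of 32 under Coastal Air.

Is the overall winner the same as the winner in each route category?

Medium-haul: BlueJet 18/43 = 41.9%, Coastal Air 58/116 = 50.0% → Coastal Air
Long-haul: BlueJet 46/228 = 20.2%, Coastal Air 95/311 = 30.5% → Coastal Air
Short-haul: BlueJet 23/29 = 79.3%, Coastal Air 28/32 = 87.5% → Coastal Air
Overall: BlueJet 87/300 = 29.0%, Coastal Air 181/459 = 39.4% → Coastal Air
Coastal Air wins overall and in every route group — no reversal.

Yes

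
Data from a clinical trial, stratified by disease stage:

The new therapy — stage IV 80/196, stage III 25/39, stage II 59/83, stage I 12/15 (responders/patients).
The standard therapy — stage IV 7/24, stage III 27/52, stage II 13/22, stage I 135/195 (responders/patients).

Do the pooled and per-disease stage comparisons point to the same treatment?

No

Stage IV: the new therapy 80/196 = 40.8%, the standard therapy 7/24 = 29.2% → the new therapy
Stage III: the new therapy 25/39 = 64.1%, the standard therapy 27/52 = 51.9% → the new therapy
Stage II: the new therapy 59/83 = 71.1%, the standard therapy 13/22 = 59.1% → the new therapy
Stage I: the new therapy 12/15 = 80.0%, the standard therapy 135/195 = 69.2% → the new therapy
Overall: the new therapy 176/333 = 52.9%, the standard therapy 182/293 = 62.1% → the standard therapy
The new therapy wins each disease group but the standard therapy wins overall — the comparison reverses. The new therapy's patients skew toward stage IV, which has a lower base rate.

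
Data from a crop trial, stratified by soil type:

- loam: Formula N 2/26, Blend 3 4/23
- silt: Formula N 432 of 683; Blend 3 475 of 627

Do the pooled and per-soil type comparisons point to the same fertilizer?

Yes

Loam: Formula N 2/26 = 7.7%, Blend 3 4/23 = 17.4% → Blend 3
Silt: Formula N 432/683 = 63.3%, Blend 3 475/627 = 75.8% → Blend 3
Overall: Formula N 434/709 = 61.2%, Blend 3 479/650 = 73.7% → Blend 3
Blend 3 wins overall and in every soil group — no reversal.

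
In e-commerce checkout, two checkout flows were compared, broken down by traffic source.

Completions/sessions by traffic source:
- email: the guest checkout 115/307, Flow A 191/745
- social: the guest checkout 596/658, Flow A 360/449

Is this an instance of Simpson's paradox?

Email: the guest checkout 115/307 = 37.5%, Flow A 191/745 = 25.6% → the guest checkout
Social: the guest checkout 596/658 = 90.6%, Flow A 360/449 = 80.2% → the guest checkout
Overall: the guest checkout 711/965 = 73.7%, Flow A 551/1194 = 46.1% → the guest checkout
The guest checkout wins overall and in every traffic group — no reversal.

No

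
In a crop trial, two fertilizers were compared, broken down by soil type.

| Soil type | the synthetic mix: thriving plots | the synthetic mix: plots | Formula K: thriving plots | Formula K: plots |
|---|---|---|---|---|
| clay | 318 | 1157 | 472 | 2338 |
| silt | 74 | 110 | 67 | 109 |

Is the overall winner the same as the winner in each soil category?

Clay: the synthetic mix 318/1157 = 27.5%, Formula K 472/2338 = 20.2% → the synthetic mix
Silt: the synthetic mix 74/110 = 67.3%, Formula K 67/109 = 61.5% → the synthetic mix
Overall: the synthetic mix 392/1267 = 30.9%, Formula K 539/2447 = 22.0% → the synthetic mix
The synthetic mix wins overall and in every soil group — no reversal.

Yes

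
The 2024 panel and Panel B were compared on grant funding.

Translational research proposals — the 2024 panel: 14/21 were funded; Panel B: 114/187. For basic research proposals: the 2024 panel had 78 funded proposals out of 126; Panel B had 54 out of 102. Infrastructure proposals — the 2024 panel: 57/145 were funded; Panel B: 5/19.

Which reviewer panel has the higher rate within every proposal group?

Translational research: the 2024 panel 14/21 = 66.7%, Panel B 114/187 = 61.0% → the 2024 panel
Basic research: the 2024 panel 78/126 = 61.9%, Panel B 54/102 = 52.9% → the 2024 panel
Infrastructure: the 2024 panel 57/145 = 39.3%, Panel B 5/19 = 26.3% → the 2024 panel
The 2024 panel has the higher rate in all 3 groups.

the 2024 panel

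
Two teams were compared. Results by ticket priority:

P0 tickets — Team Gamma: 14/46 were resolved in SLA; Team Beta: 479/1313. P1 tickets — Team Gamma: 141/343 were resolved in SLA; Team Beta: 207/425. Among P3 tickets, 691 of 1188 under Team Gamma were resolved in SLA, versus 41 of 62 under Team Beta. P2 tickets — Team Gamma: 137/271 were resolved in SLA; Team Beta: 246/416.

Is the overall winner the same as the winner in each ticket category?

P0: Team Gamma 14/46 = 30.4%, Team Beta 479/1313 = 36.5% → Team Beta
P1: Team Gamma 141/343 = 41.1%, Team Beta 207/425 = 48.7% → Team Beta
P3: Team Gamma 691/1188 = 58.2%, Team Beta 41/62 = 66.1% → Team Beta
P2: Team Gamma 137/271 = 50.6%, Team Beta 246/416 = 59.1% → Team Beta
Overall: Team Gamma 983/1848 = 53.2%, Team Beta 973/2216 = 43.9% → Team Gamma
Team Beta wins each ticket group but Team Gamma wins overall — the comparison reverses. Team Beta's tickets skew toward P0, which has a lower base rate.

No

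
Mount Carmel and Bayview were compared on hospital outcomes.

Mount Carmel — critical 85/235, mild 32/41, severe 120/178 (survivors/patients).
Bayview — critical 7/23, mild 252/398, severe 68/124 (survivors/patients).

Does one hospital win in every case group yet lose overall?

Critical: Mount Carmel 85/235 = 36.2%, Bayview 7/23 = 30.4% → Mount Carmel
Mild: Mount Carmel 32/41 = 78.0%, Bayview 252/398 = 63.3% → Mount Carmel
Severe: Mount Carmel 120/178 = 67.4%, Bayview 68/124 = 54.8% → Mount Carmel
Overall: Mount Carmel 237/454 = 52.2%, Bayview 327/545 = 60.0% → Bayview
Mount Carmel wins each case group but Bayview wins overall — the comparison reverses. Mount Carmel's patients skew toward critical, which has a lower base rate.

Yes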